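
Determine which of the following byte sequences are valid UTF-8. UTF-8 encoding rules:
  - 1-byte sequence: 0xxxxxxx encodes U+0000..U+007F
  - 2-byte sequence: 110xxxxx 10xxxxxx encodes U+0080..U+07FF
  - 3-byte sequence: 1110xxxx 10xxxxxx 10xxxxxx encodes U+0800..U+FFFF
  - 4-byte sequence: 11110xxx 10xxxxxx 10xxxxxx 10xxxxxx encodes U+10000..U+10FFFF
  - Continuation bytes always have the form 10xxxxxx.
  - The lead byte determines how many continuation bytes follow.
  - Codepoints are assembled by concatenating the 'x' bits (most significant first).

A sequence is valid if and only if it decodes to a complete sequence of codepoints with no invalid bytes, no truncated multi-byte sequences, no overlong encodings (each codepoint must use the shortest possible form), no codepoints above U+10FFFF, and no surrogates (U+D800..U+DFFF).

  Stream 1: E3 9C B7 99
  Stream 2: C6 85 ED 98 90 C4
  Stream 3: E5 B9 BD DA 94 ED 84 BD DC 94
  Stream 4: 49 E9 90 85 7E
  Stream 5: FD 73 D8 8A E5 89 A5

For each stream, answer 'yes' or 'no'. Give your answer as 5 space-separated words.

Answer: no no yes yes no

Derivation:
Stream 1: error at byte offset 3. INVALID
Stream 2: error at byte offset 6. INVALID
Stream 3: decodes cleanly. VALID
Stream 4: decodes cleanly. VALID
Stream 5: error at byte offset 0. INVALID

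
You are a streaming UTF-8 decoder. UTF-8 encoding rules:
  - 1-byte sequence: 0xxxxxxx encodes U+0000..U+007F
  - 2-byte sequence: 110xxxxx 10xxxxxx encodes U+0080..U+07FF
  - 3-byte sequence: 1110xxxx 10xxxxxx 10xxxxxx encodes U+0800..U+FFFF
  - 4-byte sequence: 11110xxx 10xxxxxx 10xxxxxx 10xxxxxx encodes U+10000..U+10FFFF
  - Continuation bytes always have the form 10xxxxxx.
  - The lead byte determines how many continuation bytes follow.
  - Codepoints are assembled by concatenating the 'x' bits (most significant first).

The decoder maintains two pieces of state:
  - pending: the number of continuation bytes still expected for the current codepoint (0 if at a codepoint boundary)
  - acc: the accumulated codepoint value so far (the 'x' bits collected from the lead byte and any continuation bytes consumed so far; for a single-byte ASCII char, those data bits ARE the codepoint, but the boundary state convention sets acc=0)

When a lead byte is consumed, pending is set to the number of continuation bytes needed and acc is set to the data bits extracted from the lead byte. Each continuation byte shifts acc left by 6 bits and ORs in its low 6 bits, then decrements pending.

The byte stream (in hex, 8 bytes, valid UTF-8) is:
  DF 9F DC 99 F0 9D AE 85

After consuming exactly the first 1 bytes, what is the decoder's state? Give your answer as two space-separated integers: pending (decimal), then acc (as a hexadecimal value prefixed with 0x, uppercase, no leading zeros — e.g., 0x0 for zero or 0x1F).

Byte[0]=DF: 2-byte lead. pending=1, acc=0x1F

Answer: 1 0x1F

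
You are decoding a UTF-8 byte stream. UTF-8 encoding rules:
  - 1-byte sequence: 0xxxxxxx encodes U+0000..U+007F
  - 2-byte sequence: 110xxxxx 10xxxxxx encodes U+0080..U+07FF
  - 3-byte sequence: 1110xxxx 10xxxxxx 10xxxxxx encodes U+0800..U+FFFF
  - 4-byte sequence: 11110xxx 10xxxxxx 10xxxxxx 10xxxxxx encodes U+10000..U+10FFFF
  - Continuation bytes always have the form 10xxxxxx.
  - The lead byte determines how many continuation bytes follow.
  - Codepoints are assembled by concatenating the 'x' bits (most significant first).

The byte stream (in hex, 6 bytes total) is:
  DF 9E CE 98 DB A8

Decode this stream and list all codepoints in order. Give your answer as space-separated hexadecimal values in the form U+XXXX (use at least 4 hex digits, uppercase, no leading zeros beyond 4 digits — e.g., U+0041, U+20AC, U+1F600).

Answer: U+07DE U+0398 U+06E8

Derivation:
Byte[0]=DF: 2-byte lead, need 1 cont bytes. acc=0x1F
Byte[1]=9E: continuation. acc=(acc<<6)|0x1E=0x7DE
Completed: cp=U+07DE (starts at byte 0)
Byte[2]=CE: 2-byte lead, need 1 cont bytes. acc=0xE
Byte[3]=98: continuation. acc=(acc<<6)|0x18=0x398
Completed: cp=U+0398 (starts at byte 2)
Byte[4]=DB: 2-byte lead, need 1 cont bytes. acc=0x1B
Byte[5]=A8: continuation. acc=(acc<<6)|0x28=0x6E8
Completed: cp=U+06E8 (starts at byte 4)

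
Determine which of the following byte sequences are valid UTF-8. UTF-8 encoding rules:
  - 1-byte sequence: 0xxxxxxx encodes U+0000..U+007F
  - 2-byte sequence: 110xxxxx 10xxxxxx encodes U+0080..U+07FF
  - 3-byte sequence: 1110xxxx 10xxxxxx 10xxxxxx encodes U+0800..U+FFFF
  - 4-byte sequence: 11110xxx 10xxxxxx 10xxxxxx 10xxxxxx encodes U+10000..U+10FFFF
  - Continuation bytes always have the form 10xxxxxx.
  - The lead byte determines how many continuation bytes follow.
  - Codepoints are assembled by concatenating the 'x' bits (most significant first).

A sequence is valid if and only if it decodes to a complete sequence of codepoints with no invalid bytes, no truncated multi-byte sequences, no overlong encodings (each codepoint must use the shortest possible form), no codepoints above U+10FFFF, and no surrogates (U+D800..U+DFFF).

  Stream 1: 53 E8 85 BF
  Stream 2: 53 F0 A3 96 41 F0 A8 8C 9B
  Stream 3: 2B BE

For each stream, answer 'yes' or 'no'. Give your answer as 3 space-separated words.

Stream 1: decodes cleanly. VALID
Stream 2: error at byte offset 4. INVALID
Stream 3: error at byte offset 1. INVALID

Answer: yes no no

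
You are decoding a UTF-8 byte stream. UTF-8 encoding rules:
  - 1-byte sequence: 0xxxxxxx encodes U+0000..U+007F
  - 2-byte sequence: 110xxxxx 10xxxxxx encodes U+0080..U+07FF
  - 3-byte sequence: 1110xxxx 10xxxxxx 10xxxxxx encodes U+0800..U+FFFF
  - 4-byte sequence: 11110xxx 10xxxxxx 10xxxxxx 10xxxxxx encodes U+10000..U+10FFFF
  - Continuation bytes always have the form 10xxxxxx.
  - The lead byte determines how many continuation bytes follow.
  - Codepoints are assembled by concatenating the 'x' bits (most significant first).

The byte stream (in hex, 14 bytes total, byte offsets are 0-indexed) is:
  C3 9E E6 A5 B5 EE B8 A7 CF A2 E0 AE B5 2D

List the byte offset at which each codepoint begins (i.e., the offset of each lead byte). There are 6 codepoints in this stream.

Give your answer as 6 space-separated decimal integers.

Answer: 0 2 5 8 10 13

Derivation:
Byte[0]=C3: 2-byte lead, need 1 cont bytes. acc=0x3
Byte[1]=9E: continuation. acc=(acc<<6)|0x1E=0xDE
Completed: cp=U+00DE (starts at byte 0)
Byte[2]=E6: 3-byte lead, need 2 cont bytes. acc=0x6
Byte[3]=A5: continuation. acc=(acc<<6)|0x25=0x1A5
Byte[4]=B5: continuation. acc=(acc<<6)|0x35=0x6975
Completed: cp=U+6975 (starts at byte 2)
Byte[5]=EE: 3-byte lead, need 2 cont bytes. acc=0xE
Byte[6]=B8: continuation. acc=(acc<<6)|0x38=0x3B8
Byte[7]=A7: continuation. acc=(acc<<6)|0x27=0xEE27
Completed: cp=U+EE27 (starts at byte 5)
Byte[8]=CF: 2-byte lead, need 1 cont bytes. acc=0xF
Byte[9]=A2: continuation. acc=(acc<<6)|0x22=0x3E2
Completed: cp=U+03E2 (starts at byte 8)
Byte[10]=E0: 3-byte lead, need 2 cont bytes. acc=0x0
Byte[11]=AE: continuation. acc=(acc<<6)|0x2E=0x2E
Byte[12]=B5: continuation. acc=(acc<<6)|0x35=0xBB5
Completed: cp=U+0BB5 (starts at byte 10)
Byte[13]=2D: 1-byte ASCII. cp=U+002D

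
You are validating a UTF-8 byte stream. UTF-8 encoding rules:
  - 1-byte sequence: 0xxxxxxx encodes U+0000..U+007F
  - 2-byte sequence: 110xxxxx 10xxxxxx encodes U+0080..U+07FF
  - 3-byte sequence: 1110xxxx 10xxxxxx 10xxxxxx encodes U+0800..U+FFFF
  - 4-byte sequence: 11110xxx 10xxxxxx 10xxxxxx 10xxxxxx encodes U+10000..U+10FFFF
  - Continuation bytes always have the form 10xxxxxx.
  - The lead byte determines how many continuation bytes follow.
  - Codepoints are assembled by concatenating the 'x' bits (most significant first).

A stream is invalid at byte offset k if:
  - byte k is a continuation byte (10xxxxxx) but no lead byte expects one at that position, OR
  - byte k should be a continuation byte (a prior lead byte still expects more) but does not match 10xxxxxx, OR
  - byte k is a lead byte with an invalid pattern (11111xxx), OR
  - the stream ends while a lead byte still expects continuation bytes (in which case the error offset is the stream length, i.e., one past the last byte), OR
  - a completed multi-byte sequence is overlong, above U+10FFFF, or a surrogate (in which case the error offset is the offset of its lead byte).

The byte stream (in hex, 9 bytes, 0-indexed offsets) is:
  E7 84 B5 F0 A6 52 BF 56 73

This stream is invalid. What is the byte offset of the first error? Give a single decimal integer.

Byte[0]=E7: 3-byte lead, need 2 cont bytes. acc=0x7
Byte[1]=84: continuation. acc=(acc<<6)|0x04=0x1C4
Byte[2]=B5: continuation. acc=(acc<<6)|0x35=0x7135
Completed: cp=U+7135 (starts at byte 0)
Byte[3]=F0: 4-byte lead, need 3 cont bytes. acc=0x0
Byte[4]=A6: continuation. acc=(acc<<6)|0x26=0x26
Byte[5]=52: expected 10xxxxxx continuation. INVALID

Answer: 5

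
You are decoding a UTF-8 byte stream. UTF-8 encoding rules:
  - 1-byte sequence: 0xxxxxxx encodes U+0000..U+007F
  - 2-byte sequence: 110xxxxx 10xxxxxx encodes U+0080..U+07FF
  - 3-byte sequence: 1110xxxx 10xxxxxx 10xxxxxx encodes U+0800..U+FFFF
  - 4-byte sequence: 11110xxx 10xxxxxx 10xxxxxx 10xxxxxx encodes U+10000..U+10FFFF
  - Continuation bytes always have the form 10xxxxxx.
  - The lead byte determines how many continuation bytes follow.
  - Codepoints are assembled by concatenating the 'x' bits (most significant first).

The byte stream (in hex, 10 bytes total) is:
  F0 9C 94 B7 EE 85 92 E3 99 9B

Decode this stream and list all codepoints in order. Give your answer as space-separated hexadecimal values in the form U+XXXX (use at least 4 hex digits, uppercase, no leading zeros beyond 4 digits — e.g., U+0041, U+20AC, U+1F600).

Answer: U+1C537 U+E152 U+365B

Derivation:
Byte[0]=F0: 4-byte lead, need 3 cont bytes. acc=0x0
Byte[1]=9C: continuation. acc=(acc<<6)|0x1C=0x1C
Byte[2]=94: continuation. acc=(acc<<6)|0x14=0x714
Byte[3]=B7: continuation. acc=(acc<<6)|0x37=0x1C537
Completed: cp=U+1C537 (starts at byte 0)
Byte[4]=EE: 3-byte lead, need 2 cont bytes. acc=0xE
Byte[5]=85: continuation. acc=(acc<<6)|0x05=0x385
Byte[6]=92: continuation. acc=(acc<<6)|0x12=0xE152
Completed: cp=U+E152 (starts at byte 4)
Byte[7]=E3: 3-byte lead, need 2 cont bytes. acc=0x3
Byte[8]=99: continuation. acc=(acc<<6)|0x19=0xD9
Byte[9]=9B: continuation. acc=(acc<<6)|0x1B=0x365B
Completed: cp=U+365B (starts at byte 7)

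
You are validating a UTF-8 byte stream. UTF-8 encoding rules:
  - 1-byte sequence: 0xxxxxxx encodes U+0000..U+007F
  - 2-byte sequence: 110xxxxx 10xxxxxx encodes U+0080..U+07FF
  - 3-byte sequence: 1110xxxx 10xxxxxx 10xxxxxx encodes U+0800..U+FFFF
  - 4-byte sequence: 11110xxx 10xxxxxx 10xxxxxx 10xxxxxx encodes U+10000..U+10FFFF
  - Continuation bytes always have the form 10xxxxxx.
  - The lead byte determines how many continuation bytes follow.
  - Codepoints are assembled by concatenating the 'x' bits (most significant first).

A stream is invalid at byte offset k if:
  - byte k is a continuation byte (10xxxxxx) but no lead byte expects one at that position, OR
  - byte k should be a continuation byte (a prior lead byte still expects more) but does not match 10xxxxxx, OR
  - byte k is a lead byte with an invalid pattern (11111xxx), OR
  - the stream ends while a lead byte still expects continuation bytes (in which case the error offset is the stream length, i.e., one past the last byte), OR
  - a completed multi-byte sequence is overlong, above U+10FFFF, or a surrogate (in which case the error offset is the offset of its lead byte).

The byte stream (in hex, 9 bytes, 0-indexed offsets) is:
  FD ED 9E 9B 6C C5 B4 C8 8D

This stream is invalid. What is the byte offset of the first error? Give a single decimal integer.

Answer: 0

Derivation:
Byte[0]=FD: INVALID lead byte (not 0xxx/110x/1110/11110)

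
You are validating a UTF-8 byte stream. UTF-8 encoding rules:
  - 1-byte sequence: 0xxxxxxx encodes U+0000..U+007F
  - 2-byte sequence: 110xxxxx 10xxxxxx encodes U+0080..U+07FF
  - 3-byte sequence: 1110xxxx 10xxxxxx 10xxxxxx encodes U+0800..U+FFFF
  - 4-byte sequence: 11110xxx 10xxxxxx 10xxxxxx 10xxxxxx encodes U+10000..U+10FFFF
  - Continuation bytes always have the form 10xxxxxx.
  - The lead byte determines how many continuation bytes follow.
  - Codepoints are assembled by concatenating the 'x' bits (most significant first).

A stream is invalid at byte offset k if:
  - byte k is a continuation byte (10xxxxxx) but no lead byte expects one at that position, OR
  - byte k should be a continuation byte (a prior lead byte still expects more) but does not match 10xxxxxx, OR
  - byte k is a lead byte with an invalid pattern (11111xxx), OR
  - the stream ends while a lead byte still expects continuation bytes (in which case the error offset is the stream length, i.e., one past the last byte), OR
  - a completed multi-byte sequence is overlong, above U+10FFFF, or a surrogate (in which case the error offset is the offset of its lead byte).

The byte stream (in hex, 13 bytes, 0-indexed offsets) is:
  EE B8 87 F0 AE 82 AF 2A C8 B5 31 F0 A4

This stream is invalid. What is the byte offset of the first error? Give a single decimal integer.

Byte[0]=EE: 3-byte lead, need 2 cont bytes. acc=0xE
Byte[1]=B8: continuation. acc=(acc<<6)|0x38=0x3B8
Byte[2]=87: continuation. acc=(acc<<6)|0x07=0xEE07
Completed: cp=U+EE07 (starts at byte 0)
Byte[3]=F0: 4-byte lead, need 3 cont bytes. acc=0x0
Byte[4]=AE: continuation. acc=(acc<<6)|0x2E=0x2E
Byte[5]=82: continuation. acc=(acc<<6)|0x02=0xB82
Byte[6]=AF: continuation. acc=(acc<<6)|0x2F=0x2E0AF
Completed: cp=U+2E0AF (starts at byte 3)
Byte[7]=2A: 1-byte ASCII. cp=U+002A
Byte[8]=C8: 2-byte lead, need 1 cont bytes. acc=0x8
Byte[9]=B5: continuation. acc=(acc<<6)|0x35=0x235
Completed: cp=U+0235 (starts at byte 8)
Byte[10]=31: 1-byte ASCII. cp=U+0031
Byte[11]=F0: 4-byte lead, need 3 cont bytes. acc=0x0
Byte[12]=A4: continuation. acc=(acc<<6)|0x24=0x24
Byte[13]: stream ended, expected continuation. INVALID

Answer: 13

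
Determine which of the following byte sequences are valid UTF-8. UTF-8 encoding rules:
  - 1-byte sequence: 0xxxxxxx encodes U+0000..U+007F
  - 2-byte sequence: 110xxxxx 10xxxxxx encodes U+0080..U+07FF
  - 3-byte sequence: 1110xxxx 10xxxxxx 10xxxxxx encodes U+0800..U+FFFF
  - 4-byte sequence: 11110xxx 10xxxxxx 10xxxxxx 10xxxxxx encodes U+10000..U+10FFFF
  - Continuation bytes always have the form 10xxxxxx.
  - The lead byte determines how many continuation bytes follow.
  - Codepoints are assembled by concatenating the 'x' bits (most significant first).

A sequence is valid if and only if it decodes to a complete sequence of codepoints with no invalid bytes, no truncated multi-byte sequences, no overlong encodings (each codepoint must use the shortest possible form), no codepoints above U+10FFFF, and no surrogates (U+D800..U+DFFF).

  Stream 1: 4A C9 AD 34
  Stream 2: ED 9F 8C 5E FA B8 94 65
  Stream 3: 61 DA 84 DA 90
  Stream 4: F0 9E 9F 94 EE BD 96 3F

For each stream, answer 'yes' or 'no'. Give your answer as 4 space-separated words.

Stream 1: decodes cleanly. VALID
Stream 2: error at byte offset 4. INVALID
Stream 3: decodes cleanly. VALID
Stream 4: decodes cleanly. VALID

Answer: yes no yes yes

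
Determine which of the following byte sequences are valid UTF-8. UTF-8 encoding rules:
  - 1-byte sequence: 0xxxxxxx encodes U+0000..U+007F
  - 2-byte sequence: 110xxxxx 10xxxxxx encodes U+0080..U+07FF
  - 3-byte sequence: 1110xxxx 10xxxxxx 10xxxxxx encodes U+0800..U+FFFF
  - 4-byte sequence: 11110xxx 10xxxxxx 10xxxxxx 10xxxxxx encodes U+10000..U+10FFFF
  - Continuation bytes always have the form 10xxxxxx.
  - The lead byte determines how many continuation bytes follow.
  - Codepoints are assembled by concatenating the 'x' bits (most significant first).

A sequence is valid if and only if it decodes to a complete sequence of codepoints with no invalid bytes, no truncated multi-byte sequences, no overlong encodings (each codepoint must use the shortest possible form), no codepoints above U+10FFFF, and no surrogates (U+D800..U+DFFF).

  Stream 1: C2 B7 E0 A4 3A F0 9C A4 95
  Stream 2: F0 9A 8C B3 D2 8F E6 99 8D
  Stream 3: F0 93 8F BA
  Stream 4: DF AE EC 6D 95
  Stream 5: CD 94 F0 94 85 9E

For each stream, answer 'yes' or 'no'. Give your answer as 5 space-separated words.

Answer: no yes yes no yes

Derivation:
Stream 1: error at byte offset 4. INVALID
Stream 2: decodes cleanly. VALID
Stream 3: decodes cleanly. VALID
Stream 4: error at byte offset 3. INVALID
Stream 5: decodes cleanly. VALID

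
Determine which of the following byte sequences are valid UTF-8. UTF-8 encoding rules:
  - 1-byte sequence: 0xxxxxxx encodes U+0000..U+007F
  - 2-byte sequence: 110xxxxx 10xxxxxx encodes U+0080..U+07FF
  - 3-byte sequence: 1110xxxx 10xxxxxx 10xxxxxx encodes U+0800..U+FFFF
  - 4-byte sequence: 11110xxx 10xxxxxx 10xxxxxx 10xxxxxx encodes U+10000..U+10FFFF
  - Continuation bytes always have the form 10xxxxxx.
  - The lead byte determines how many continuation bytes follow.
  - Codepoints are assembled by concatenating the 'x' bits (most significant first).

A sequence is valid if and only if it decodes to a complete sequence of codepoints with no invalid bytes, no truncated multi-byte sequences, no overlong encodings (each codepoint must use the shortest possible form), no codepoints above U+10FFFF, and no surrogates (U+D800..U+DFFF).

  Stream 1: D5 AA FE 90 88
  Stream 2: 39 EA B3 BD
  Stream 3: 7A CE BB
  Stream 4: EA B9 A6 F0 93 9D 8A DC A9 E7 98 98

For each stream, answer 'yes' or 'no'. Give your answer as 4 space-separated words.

Answer: no yes yes yes

Derivation:
Stream 1: error at byte offset 2. INVALID
Stream 2: decodes cleanly. VALID
Stream 3: decodes cleanly. VALID
Stream 4: decodes cleanly. VALID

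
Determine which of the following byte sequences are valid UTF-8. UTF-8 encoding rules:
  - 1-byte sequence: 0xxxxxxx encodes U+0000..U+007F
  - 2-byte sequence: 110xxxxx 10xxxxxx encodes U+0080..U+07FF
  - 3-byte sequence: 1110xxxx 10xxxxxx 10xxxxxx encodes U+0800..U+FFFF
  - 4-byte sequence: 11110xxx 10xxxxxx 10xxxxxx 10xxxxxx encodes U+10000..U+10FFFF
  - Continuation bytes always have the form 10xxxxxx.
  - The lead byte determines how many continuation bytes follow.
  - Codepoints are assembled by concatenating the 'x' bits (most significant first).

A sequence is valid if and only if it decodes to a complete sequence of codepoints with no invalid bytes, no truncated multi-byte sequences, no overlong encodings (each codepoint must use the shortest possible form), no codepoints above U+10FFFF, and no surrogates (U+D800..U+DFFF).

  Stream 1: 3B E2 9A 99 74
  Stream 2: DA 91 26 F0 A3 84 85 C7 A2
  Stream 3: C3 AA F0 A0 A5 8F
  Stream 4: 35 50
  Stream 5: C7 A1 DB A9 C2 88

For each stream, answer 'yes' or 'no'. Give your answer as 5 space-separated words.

Answer: yes yes yes yes yes

Derivation:
Stream 1: decodes cleanly. VALID
Stream 2: decodes cleanly. VALID
Stream 3: decodes cleanly. VALID
Stream 4: decodes cleanly. VALID
Stream 5: decodes cleanly. VALID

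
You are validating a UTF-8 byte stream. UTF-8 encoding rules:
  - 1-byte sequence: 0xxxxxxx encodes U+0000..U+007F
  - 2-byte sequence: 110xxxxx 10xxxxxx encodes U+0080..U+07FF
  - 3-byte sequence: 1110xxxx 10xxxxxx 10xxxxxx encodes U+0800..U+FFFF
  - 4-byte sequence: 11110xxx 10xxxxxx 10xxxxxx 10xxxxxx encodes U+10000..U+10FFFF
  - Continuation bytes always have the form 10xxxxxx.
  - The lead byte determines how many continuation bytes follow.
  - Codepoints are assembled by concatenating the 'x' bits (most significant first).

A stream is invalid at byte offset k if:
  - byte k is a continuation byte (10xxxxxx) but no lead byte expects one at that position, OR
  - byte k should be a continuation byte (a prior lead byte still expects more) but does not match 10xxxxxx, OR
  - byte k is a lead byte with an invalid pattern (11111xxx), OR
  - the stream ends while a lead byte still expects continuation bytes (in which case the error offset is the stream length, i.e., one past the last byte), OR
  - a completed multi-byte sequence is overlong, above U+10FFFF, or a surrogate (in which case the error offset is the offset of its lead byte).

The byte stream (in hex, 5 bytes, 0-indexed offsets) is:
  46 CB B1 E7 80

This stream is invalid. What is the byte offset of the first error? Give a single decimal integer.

Byte[0]=46: 1-byte ASCII. cp=U+0046
Byte[1]=CB: 2-byte lead, need 1 cont bytes. acc=0xB
Byte[2]=B1: continuation. acc=(acc<<6)|0x31=0x2F1
Completed: cp=U+02F1 (starts at byte 1)
Byte[3]=E7: 3-byte lead, need 2 cont bytes. acc=0x7
Byte[4]=80: continuation. acc=(acc<<6)|0x00=0x1C0
Byte[5]: stream ended, expected continuation. INVALID

Answer: 5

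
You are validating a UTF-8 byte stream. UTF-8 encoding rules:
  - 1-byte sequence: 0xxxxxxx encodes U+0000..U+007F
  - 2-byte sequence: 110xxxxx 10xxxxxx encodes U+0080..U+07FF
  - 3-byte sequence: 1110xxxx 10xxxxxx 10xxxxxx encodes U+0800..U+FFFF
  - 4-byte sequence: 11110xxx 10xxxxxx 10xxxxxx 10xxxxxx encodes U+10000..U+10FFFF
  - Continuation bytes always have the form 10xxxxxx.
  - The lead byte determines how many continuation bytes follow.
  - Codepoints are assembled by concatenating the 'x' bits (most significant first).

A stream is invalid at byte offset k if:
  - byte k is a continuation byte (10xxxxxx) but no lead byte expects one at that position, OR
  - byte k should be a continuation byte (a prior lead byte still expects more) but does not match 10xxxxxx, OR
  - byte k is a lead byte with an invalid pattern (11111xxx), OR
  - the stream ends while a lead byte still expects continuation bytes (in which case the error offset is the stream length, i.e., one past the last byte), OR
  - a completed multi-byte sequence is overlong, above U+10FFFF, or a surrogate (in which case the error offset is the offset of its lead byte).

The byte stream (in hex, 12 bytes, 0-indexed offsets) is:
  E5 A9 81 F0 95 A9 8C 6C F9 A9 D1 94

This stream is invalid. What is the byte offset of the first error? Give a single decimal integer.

Answer: 8

Derivation:
Byte[0]=E5: 3-byte lead, need 2 cont bytes. acc=0x5
Byte[1]=A9: continuation. acc=(acc<<6)|0x29=0x169
Byte[2]=81: continuation. acc=(acc<<6)|0x01=0x5A41
Completed: cp=U+5A41 (starts at byte 0)
Byte[3]=F0: 4-byte lead, need 3 cont bytes. acc=0x0
Byte[4]=95: continuation. acc=(acc<<6)|0x15=0x15
Byte[5]=A9: continuation. acc=(acc<<6)|0x29=0x569
Byte[6]=8C: continuation. acc=(acc<<6)|0x0C=0x15A4C
Completed: cp=U+15A4C (starts at byte 3)
Byte[7]=6C: 1-byte ASCII. cp=U+006C
Byte[8]=F9: INVALID lead byte (not 0xxx/110x/1110/11110)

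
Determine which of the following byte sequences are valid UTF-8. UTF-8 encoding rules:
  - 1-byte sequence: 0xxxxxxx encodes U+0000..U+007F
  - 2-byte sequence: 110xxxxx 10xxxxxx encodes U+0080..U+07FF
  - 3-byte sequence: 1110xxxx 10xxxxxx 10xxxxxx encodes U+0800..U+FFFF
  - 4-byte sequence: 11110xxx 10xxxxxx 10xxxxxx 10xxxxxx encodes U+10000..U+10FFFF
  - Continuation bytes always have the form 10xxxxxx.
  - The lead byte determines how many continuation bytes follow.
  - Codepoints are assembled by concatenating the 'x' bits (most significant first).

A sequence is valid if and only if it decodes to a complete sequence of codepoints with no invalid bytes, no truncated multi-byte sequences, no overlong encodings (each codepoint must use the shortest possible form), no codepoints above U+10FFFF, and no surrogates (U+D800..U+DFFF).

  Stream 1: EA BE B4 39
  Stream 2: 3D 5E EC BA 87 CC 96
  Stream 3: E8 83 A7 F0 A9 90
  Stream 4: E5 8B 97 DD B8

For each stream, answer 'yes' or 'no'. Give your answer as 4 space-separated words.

Stream 1: decodes cleanly. VALID
Stream 2: decodes cleanly. VALID
Stream 3: error at byte offset 6. INVALID
Stream 4: decodes cleanly. VALID

Answer: yes yes no yes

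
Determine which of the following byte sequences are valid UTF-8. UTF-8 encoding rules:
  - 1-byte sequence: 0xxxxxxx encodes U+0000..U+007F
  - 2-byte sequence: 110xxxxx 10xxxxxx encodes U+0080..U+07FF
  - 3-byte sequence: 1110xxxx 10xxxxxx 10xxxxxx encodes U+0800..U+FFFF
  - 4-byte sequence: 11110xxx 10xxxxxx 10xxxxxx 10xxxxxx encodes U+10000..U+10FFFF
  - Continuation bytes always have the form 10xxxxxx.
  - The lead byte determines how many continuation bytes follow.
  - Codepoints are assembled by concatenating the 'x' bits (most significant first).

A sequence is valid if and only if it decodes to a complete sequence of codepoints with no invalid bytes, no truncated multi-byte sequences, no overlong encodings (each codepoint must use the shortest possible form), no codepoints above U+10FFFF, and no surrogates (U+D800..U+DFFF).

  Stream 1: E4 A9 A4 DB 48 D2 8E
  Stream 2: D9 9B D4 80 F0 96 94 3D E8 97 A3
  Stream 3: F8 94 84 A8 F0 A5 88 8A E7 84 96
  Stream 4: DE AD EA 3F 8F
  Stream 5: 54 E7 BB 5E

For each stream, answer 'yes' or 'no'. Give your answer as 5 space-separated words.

Answer: no no no no no

Derivation:
Stream 1: error at byte offset 4. INVALID
Stream 2: error at byte offset 7. INVALID
Stream 3: error at byte offset 0. INVALID
Stream 4: error at byte offset 3. INVALID
Stream 5: error at byte offset 3. INVALID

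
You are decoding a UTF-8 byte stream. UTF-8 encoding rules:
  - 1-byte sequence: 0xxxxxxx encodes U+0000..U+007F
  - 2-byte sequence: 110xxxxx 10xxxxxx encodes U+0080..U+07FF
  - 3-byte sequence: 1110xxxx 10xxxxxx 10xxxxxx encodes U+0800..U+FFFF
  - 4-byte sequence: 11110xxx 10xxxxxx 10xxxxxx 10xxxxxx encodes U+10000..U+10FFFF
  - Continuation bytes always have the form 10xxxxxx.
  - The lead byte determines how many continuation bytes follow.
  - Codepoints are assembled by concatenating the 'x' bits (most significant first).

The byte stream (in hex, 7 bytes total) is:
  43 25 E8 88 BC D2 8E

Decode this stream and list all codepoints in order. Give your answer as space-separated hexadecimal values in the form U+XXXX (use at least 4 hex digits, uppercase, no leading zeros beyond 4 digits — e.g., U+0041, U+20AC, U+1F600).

Answer: U+0043 U+0025 U+823C U+048E

Derivation:
Byte[0]=43: 1-byte ASCII. cp=U+0043
Byte[1]=25: 1-byte ASCII. cp=U+0025
Byte[2]=E8: 3-byte lead, need 2 cont bytes. acc=0x8
Byte[3]=88: continuation. acc=(acc<<6)|0x08=0x208
Byte[4]=BC: continuation. acc=(acc<<6)|0x3C=0x823C
Completed: cp=U+823C (starts at byte 2)
Byte[5]=D2: 2-byte lead, need 1 cont bytes. acc=0x12
Byte[6]=8E: continuation. acc=(acc<<6)|0x0E=0x48E
Completed: cp=U+048E (starts at byte 5)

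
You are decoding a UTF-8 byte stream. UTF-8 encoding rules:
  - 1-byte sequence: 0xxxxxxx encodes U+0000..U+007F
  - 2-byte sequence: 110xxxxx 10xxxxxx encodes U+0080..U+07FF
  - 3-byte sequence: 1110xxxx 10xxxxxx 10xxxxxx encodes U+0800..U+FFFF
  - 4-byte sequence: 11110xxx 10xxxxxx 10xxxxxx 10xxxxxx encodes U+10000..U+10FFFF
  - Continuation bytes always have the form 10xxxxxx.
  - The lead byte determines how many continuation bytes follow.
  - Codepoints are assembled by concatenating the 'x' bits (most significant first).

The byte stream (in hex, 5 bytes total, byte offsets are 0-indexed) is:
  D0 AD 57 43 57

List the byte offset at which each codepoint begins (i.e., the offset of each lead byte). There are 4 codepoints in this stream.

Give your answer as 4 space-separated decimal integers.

Byte[0]=D0: 2-byte lead, need 1 cont bytes. acc=0x10
Byte[1]=AD: continuation. acc=(acc<<6)|0x2D=0x42D
Completed: cp=U+042D (starts at byte 0)
Byte[2]=57: 1-byte ASCII. cp=U+0057
Byte[3]=43: 1-byte ASCII. cp=U+0043
Byte[4]=57: 1-byte ASCII. cp=U+0057

Answer: 0 2 3 4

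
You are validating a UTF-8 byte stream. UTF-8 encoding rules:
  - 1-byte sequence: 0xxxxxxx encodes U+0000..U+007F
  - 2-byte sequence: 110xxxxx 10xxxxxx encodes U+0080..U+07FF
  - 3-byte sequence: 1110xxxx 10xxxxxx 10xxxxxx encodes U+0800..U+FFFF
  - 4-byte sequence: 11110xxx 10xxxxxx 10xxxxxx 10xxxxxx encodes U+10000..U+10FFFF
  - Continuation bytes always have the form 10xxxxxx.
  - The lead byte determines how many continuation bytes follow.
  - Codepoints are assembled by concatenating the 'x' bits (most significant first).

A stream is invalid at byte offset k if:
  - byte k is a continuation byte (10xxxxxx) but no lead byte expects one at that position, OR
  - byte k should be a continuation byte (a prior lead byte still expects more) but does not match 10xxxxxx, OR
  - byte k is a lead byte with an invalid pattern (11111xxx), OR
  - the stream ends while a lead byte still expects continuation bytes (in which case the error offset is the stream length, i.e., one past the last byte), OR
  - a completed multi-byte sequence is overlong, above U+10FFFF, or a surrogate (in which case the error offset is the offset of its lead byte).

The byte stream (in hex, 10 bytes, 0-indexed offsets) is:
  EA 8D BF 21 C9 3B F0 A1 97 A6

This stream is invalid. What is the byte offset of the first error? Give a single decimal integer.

Byte[0]=EA: 3-byte lead, need 2 cont bytes. acc=0xA
Byte[1]=8D: continuation. acc=(acc<<6)|0x0D=0x28D
Byte[2]=BF: continuation. acc=(acc<<6)|0x3F=0xA37F
Completed: cp=U+A37F (starts at byte 0)
Byte[3]=21: 1-byte ASCII. cp=U+0021
Byte[4]=C9: 2-byte lead, need 1 cont bytes. acc=0x9
Byte[5]=3B: expected 10xxxxxx continuation. INVALID

Answer: 5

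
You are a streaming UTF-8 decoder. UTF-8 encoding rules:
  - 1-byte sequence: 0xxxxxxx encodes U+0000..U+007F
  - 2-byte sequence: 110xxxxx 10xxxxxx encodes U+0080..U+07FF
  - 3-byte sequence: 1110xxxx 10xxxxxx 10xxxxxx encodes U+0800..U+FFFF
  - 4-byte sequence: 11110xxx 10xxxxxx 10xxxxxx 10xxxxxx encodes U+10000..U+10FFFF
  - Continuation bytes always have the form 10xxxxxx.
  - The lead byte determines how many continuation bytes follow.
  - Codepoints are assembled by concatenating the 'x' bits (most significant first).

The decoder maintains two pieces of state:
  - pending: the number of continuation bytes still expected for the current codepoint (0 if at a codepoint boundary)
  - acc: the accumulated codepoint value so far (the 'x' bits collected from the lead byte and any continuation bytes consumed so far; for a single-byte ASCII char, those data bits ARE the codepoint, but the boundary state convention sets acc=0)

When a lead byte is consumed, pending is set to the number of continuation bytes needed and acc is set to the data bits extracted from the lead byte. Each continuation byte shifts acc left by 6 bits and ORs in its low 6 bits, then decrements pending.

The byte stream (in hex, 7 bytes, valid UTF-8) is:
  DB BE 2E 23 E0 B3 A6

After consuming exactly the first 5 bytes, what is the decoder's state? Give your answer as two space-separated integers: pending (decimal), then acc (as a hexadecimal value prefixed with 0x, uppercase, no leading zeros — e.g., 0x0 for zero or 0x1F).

Answer: 2 0x0

Derivation:
Byte[0]=DB: 2-byte lead. pending=1, acc=0x1B
Byte[1]=BE: continuation. acc=(acc<<6)|0x3E=0x6FE, pending=0
Byte[2]=2E: 1-byte. pending=0, acc=0x0
Byte[3]=23: 1-byte. pending=0, acc=0x0
Byte[4]=E0: 3-byte lead. pending=2, acc=0x0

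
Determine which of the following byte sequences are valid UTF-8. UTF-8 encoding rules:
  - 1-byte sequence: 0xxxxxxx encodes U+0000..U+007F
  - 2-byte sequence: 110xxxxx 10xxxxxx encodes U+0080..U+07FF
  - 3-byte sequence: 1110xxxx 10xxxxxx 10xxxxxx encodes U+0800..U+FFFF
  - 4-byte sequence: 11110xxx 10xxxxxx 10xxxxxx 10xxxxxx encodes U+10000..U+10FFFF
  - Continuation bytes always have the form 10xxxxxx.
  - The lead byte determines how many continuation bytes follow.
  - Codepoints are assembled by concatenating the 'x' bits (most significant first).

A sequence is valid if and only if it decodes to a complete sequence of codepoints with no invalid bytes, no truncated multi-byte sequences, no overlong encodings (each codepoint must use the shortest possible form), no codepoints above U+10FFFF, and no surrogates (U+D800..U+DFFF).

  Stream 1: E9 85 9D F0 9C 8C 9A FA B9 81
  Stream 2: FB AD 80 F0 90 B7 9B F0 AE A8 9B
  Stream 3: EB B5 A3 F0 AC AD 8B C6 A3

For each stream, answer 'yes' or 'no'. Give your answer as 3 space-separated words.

Answer: no no yes

Derivation:
Stream 1: error at byte offset 7. INVALID
Stream 2: error at byte offset 0. INVALID
Stream 3: decodes cleanly. VALID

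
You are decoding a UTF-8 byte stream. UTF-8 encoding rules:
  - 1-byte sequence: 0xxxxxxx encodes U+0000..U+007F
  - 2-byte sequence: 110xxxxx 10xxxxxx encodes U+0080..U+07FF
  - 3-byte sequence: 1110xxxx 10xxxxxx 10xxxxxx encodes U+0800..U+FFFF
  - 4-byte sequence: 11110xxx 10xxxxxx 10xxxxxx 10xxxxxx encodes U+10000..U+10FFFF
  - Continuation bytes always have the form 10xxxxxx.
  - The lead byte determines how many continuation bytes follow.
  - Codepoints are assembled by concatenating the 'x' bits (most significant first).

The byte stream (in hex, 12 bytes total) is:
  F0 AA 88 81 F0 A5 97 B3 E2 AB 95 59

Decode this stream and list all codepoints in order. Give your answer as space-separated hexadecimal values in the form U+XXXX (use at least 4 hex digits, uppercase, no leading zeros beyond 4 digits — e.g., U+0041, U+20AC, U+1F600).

Byte[0]=F0: 4-byte lead, need 3 cont bytes. acc=0x0
Byte[1]=AA: continuation. acc=(acc<<6)|0x2A=0x2A
Byte[2]=88: continuation. acc=(acc<<6)|0x08=0xA88
Byte[3]=81: continuation. acc=(acc<<6)|0x01=0x2A201
Completed: cp=U+2A201 (starts at byte 0)
Byte[4]=F0: 4-byte lead, need 3 cont bytes. acc=0x0
Byte[5]=A5: continuation. acc=(acc<<6)|0x25=0x25
Byte[6]=97: continuation. acc=(acc<<6)|0x17=0x957
Byte[7]=B3: continuation. acc=(acc<<6)|0x33=0x255F3
Completed: cp=U+255F3 (starts at byte 4)
Byte[8]=E2: 3-byte lead, need 2 cont bytes. acc=0x2
Byte[9]=AB: continuation. acc=(acc<<6)|0x2B=0xAB
Byte[10]=95: continuation. acc=(acc<<6)|0x15=0x2AD5
Completed: cp=U+2AD5 (starts at byte 8)
Byte[11]=59: 1-byte ASCII. cp=U+0059

Answer: U+2A201 U+255F3 U+2AD5 U+0059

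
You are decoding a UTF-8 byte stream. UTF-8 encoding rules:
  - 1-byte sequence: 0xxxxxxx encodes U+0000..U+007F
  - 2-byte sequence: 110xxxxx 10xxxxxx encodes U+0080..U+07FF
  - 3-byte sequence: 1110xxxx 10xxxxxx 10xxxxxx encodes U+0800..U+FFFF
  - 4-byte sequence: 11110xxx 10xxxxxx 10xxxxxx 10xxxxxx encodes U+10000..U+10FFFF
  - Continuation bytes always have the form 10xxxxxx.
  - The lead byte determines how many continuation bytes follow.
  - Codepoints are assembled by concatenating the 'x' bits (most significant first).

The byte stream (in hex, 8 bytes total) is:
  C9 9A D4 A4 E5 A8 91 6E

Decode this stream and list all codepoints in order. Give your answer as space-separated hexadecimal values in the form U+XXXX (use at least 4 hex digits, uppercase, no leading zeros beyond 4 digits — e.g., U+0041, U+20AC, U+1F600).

Answer: U+025A U+0524 U+5A11 U+006E

Derivation:
Byte[0]=C9: 2-byte lead, need 1 cont bytes. acc=0x9
Byte[1]=9A: continuation. acc=(acc<<6)|0x1A=0x25A
Completed: cp=U+025A (starts at byte 0)
Byte[2]=D4: 2-byte lead, need 1 cont bytes. acc=0x14
Byte[3]=A4: continuation. acc=(acc<<6)|0x24=0x524
Completed: cp=U+0524 (starts at byte 2)
Byte[4]=E5: 3-byte lead, need 2 cont bytes. acc=0x5
Byte[5]=A8: continuation. acc=(acc<<6)|0x28=0x168
Byte[6]=91: continuation. acc=(acc<<6)|0x11=0x5A11
Completed: cp=U+5A11 (starts at byte 4)
Byte[7]=6E: 1-byte ASCII. cp=U+006E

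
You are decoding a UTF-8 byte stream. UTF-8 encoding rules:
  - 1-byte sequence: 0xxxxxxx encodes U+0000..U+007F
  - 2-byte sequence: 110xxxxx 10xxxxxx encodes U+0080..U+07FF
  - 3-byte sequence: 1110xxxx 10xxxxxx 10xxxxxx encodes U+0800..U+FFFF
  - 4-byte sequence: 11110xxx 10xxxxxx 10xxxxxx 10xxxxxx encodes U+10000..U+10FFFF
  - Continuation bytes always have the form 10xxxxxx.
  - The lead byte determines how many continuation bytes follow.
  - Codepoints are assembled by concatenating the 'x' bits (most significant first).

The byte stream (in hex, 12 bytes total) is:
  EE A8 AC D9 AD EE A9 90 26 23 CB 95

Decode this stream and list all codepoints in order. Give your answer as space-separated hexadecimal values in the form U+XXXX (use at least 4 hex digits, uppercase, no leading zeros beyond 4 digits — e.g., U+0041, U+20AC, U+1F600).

Answer: U+EA2C U+066D U+EA50 U+0026 U+0023 U+02D5

Derivation:
Byte[0]=EE: 3-byte lead, need 2 cont bytes. acc=0xE
Byte[1]=A8: continuation. acc=(acc<<6)|0x28=0x3A8
Byte[2]=AC: continuation. acc=(acc<<6)|0x2C=0xEA2C
Completed: cp=U+EA2C (starts at byte 0)
Byte[3]=D9: 2-byte lead, need 1 cont bytes. acc=0x19
Byte[4]=AD: continuation. acc=(acc<<6)|0x2D=0x66D
Completed: cp=U+066D (starts at byte 3)
Byte[5]=EE: 3-byte lead, need 2 cont bytes. acc=0xE
Byte[6]=A9: continuation. acc=(acc<<6)|0x29=0x3A9
Byte[7]=90: continuation. acc=(acc<<6)|0x10=0xEA50
Completed: cp=U+EA50 (starts at byte 5)
Byte[8]=26: 1-byte ASCII. cp=U+0026
Byte[9]=23: 1-byte ASCII. cp=U+0023
Byte[10]=CB: 2-byte lead, need 1 cont bytes. acc=0xB
Byte[11]=95: continuation. acc=(acc<<6)|0x15=0x2D5
Completed: cp=U+02D5 (starts at byte 10)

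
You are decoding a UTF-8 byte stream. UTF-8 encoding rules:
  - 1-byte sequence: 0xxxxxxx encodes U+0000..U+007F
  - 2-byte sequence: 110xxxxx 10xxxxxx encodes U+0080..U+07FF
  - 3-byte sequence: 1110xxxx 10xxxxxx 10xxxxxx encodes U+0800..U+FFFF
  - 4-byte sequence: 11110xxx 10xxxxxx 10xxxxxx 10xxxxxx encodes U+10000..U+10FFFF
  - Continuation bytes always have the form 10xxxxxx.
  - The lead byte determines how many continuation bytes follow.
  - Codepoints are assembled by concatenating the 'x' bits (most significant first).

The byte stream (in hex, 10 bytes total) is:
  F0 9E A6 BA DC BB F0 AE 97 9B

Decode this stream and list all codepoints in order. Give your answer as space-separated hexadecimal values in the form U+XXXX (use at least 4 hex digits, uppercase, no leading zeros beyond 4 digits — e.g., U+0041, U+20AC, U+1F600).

Answer: U+1E9BA U+073B U+2E5DB

Derivation:
Byte[0]=F0: 4-byte lead, need 3 cont bytes. acc=0x0
Byte[1]=9E: continuation. acc=(acc<<6)|0x1E=0x1E
Byte[2]=A6: continuation. acc=(acc<<6)|0x26=0x7A6
Byte[3]=BA: continuation. acc=(acc<<6)|0x3A=0x1E9BA
Completed: cp=U+1E9BA (starts at byte 0)
Byte[4]=DC: 2-byte lead, need 1 cont bytes. acc=0x1C
Byte[5]=BB: continuation. acc=(acc<<6)|0x3B=0x73B
Completed: cp=U+073B (starts at byte 4)
Byte[6]=F0: 4-byte lead, need 3 cont bytes. acc=0x0
Byte[7]=AE: continuation. acc=(acc<<6)|0x2E=0x2E
Byte[8]=97: continuation. acc=(acc<<6)|0x17=0xB97
Byte[9]=9B: continuation. acc=(acc<<6)|0x1B=0x2E5DB
Completed: cp=U+2E5DB (starts at byte 6)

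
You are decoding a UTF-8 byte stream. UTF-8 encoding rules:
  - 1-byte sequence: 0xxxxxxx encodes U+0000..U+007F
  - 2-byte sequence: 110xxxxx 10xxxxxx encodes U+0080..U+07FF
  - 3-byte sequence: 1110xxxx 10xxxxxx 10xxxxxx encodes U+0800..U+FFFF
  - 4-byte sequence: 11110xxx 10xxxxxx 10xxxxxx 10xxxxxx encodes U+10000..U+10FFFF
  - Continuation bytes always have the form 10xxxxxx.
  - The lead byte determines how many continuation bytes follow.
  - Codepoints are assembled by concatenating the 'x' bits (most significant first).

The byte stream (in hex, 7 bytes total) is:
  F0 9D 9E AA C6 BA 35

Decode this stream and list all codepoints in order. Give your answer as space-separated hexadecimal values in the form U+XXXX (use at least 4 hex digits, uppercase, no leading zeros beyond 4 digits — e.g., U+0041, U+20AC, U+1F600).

Answer: U+1D7AA U+01BA U+0035

Derivation:
Byte[0]=F0: 4-byte lead, need 3 cont bytes. acc=0x0
Byte[1]=9D: continuation. acc=(acc<<6)|0x1D=0x1D
Byte[2]=9E: continuation. acc=(acc<<6)|0x1E=0x75E
Byte[3]=AA: continuation. acc=(acc<<6)|0x2A=0x1D7AA
Completed: cp=U+1D7AA (starts at byte 0)
Byte[4]=C6: 2-byte lead, need 1 cont bytes. acc=0x6
Byte[5]=BA: continuation. acc=(acc<<6)|0x3A=0x1BA
Completed: cp=U+01BA (starts at byte 4)
Byte[6]=35: 1-byte ASCII. cp=U+0035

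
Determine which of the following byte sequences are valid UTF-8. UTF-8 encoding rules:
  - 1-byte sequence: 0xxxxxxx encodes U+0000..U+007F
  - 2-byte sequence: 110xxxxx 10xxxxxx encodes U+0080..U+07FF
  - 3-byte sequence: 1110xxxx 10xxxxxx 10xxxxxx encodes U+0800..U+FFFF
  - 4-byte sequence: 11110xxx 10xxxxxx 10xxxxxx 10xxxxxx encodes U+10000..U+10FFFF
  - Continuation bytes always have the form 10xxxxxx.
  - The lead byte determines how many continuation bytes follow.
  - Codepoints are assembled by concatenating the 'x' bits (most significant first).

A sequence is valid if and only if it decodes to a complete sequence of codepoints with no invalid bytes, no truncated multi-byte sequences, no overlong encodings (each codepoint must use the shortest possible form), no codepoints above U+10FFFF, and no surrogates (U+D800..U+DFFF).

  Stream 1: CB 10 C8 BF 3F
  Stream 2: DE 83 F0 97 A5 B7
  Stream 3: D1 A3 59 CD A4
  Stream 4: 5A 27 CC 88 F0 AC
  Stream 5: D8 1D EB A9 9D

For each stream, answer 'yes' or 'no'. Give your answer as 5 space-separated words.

Answer: no yes yes no no

Derivation:
Stream 1: error at byte offset 1. INVALID
Stream 2: decodes cleanly. VALID
Stream 3: decodes cleanly. VALID
Stream 4: error at byte offset 6. INVALID
Stream 5: error at byte offset 1. INVALID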